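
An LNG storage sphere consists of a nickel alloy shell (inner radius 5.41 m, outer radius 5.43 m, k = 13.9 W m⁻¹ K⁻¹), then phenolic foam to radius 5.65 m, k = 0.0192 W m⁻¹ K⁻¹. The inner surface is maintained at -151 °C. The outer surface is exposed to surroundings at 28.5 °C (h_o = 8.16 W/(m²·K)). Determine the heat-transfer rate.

Q = 5980 W

Series thermal resistances, inner to outer:
  R_nickel alloy = (1/5.41 − 1/5.43)/(4πk) = 6.808×10^-4/(4π·13.9) = 3.898×10^-6 K/W
  R_phenolic foam = (1/5.43 − 1/5.65)/(4πk) = 0.007171/(4π·0.0192) = 0.02972 K/W
  R_conv,out = 1/(4πr²h) = 1/(4π·5.65²·8.16) = 3.055×10^-4 K/W
ΣR = 3.898×10^-6 + 0.02972 + 3.055×10^-4 = 0.03003 K/W
Q = ΔT/ΣR = (-151 °C − 28.5 °C)/0.03003 = -5980 W
(Negative Q ⇒ heat flows inward; heat gain = 5980 W.)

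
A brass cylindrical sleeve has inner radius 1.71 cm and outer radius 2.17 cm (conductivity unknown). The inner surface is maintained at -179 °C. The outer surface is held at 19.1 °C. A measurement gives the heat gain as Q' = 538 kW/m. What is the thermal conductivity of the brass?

ΣR = ΔT/Q' = |-179 − 19.1|/5.38×10^5 = 3.682×10^-4 m·K/W
ln(r₂/r₁)/(2πk) = 3.682×10^-4 ⇒ k = 0.2382/(2π·3.682×10^-4) = 103 W/m·K

k = 103 W/m·K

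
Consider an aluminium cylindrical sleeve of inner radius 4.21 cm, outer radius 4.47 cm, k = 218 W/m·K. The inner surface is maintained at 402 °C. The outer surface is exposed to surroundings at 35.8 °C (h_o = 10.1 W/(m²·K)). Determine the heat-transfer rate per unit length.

Resistance network (inner→outer):
  R'_aluminium = ln(0.0447/0.0421)/(2πk) = 0.05993/(2π·218) = 4.375×10^-5 m·K/W
  R'_conv,out = 1/(2πr h) = 1/(2π·0.0447·10.1) = 0.3525 m·K/W
ΣR = 4.375×10^-5 + 0.3525 = 0.3525 m·K/W
Q' = ΔT/ΣR = (402 °C − 35.8 °C)/0.3525 = 1040 W/m

Q' = 1040 W/m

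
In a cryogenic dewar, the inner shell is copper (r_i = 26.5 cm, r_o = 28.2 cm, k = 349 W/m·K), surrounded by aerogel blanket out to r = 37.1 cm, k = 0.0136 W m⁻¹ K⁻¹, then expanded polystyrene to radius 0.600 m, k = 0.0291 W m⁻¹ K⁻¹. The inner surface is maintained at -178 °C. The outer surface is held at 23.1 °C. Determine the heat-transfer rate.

Q = 25.8 W

Treat each layer as a resistance in series:
  R_copper = (1/0.265 − 1/0.282)/(4πk) = 0.2275/(4π·349) = 5.187×10^-5 K/W
  R_aerogel blanket = (1/0.282 − 1/0.371)/(4πk) = 0.8507/(4π·0.0136) = 4.978 K/W
  R_expanded polystyrene = (1/0.371 − 1/0.600)/(4πk) = 1.029/(4π·0.0291) = 2.813 K/W
ΣR = 5.187×10^-5 + 4.978 + 2.813 = 7.791 K/W
Q = ΔT/ΣR = (-178 °C − 23.1 °C)/7.791 = -25.8 W
(Negative Q ⇒ heat flows inward; heat gain = 25.8 W.)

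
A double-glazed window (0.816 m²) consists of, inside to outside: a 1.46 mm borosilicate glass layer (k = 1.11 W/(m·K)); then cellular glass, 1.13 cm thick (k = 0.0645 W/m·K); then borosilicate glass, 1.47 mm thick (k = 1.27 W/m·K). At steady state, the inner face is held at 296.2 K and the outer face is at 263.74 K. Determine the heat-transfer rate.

Treat each layer as a resistance in series:
  R_borosilicate glass = L/(kA) = 0.00146/(1.11·0.816) = 0.001612 K/W
  R_cellular glass = L/(kA) = 0.0113/(0.0645·0.816) = 0.2147 K/W
  R_borosilicate glass = L/(kA) = 0.00147/(1.27·0.816) = 0.001418 K/W
ΣR = 0.001612 + 0.2147 + 0.001418 = 0.2177 K/W
Q = ΔT/ΣR = (296.2 K − 263.74 K)/0.2177 = 149 W

Q = 149 W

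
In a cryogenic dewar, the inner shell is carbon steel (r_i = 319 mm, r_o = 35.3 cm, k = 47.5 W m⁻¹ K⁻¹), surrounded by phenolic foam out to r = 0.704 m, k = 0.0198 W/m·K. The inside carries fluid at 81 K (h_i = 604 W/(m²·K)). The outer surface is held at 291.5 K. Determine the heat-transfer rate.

Treat each layer as a resistance in series:
  R_conv,in = 1/(4πr²h) = 1/(4π·0.319²·604) = 0.001295 K/W
  R_carbon steel = (1/0.319 − 1/0.353)/(4πk) = 0.3019/(4π·47.5) = 5.058×10^-4 K/W
  R_phenolic foam = (1/0.353 − 1/0.704)/(4πk) = 1.412/(4π·0.0198) = 5.677 K/W
ΣR = 0.001295 + 5.058×10^-4 + 5.677 = 5.679 K/W
Q = ΔT/ΣR = (81 K − 291.5 K)/5.679 = -37.1 W
(Negative Q ⇒ heat flows inward; heat gain = 37.1 W.)

Q = 37.1 W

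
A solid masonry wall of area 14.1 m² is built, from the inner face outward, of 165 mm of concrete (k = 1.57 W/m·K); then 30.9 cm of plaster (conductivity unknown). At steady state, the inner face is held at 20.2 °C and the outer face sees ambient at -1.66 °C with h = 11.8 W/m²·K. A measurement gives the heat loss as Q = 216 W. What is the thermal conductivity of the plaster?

k = 0.250 W/m·K

ΣR = ΔT/Q = |20.2 − -1.66|/216 = 0.1012 K/W
Known resistances:
  R_concrete = L/(kA) = 0.165/(1.57·14.1) = 0.007454 K/W
  R_conv,out = 1/(hA) = 1/(11.8·14.1) = 0.006010 K/W
R_plaster = ΣR − ΣR_known = 0.1012 − 0.01346 = 0.08774 K/W
L/(kA) = 0.08774 ⇒ k = 0.309/(0.08774·14.1) = 0.250 W/m·K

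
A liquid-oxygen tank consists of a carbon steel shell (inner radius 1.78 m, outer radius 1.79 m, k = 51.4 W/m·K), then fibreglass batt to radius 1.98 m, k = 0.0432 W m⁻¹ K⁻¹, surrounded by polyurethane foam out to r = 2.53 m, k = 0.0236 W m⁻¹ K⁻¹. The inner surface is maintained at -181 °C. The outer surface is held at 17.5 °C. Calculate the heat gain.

Treat each layer as a resistance in series:
  R_carbon steel = (1/1.78 − 1/1.79)/(4πk) = 0.003139/(4π·51.4) = 4.859×10^-6 K/W
  R_fibreglass batt = (1/1.79 − 1/1.98)/(4πk) = 0.05361/(4π·0.0432) = 0.09875 K/W
  R_polyurethane foam = (1/1.98 − 1/2.53)/(4πk) = 0.1098/(4π·0.0236) = 0.3702 K/W
ΣR = 4.859×10^-6 + 0.09875 + 0.3702 = 0.4690 K/W
Q = ΔT/ΣR = (-181 °C − 17.5 °C)/0.4690 = -423 W
(Negative Q ⇒ heat flows inward; heat gain = 423 W.)

Q = 423 W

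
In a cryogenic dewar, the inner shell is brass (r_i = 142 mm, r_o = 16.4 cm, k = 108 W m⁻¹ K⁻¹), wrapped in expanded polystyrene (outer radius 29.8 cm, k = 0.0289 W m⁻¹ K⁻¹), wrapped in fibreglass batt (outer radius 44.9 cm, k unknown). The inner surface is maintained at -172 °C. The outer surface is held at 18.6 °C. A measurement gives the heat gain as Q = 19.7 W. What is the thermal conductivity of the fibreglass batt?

k = 0.0423 W/m·K

ΣR = ΔT/Q = |-172 − 18.6|/19.7 = 9.675 K/W
Known resistances:
  R_brass = (1/0.142 − 1/0.164)/(4πk) = 0.9447/(4π·108) = 6.961×10^-4 K/W
  R_expanded polystyrene = (1/0.164 − 1/0.298)/(4πk) = 2.742/(4π·0.0289) = 7.550 K/W
R_fibreglass batt = ΣR − ΣR_known = 9.675 − 7.551 = 2.124 K/W
(1/r₁−1/r₂)/(4πk) = 2.124 ⇒ k = 1.129/(4π·2.124) = 0.0423 W/m·K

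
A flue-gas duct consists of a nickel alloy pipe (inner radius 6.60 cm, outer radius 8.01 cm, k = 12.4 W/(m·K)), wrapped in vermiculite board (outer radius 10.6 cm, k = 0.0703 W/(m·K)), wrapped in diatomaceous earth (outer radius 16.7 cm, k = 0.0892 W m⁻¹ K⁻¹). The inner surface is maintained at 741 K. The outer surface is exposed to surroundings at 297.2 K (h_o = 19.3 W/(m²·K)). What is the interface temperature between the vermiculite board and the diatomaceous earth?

Treat each layer as a resistance in series:
  R'_nickel alloy = ln(0.0801/0.0660)/(2πk) = 0.1936/(2π·12.4) = 0.002485 m·K/W
  R'_vermiculite board = ln(0.106/0.0801)/(2πk) = 0.2802/(2π·0.0703) = 0.6343 m·K/W
  R'_diatomaceous earth = ln(0.167/0.106)/(2πk) = 0.4546/(2π·0.0892) = 0.8110 m·K/W
  R'_conv,out = 1/(2πr h) = 1/(2π·0.167·19.3) = 0.04938 m·K/W
ΣR = 0.002485 + 0.6343 + 0.8110 + 0.04938 = 1.497 m·K/W
Q' = ΔT/ΣR = (741 K − 297.2 K)/1.497 = 296.5 W/m
From the inner boundary to the vermiculite board/diatomaceous earth interface, ΣR_partial = 0.6368 m·K/W.
T_interface = T_in − Q'·ΣR_partial = 741 K − (296.5)(0.6368) = 552 K

T = 552 K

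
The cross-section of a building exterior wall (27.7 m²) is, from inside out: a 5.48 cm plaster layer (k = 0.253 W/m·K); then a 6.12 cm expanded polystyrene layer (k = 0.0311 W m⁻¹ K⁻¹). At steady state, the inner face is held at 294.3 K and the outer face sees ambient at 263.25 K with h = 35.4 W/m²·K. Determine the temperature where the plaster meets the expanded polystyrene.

T = 291.3 K

Resistance network (inner→outer):
  R_plaster = L/(kA) = 0.0548/(0.253·27.7) = 0.007820 K/W
  R_expanded polystyrene = L/(kA) = 0.0612/(0.0311·27.7) = 0.07104 K/W
  R_conv,out = 1/(hA) = 1/(35.4·27.7) = 0.001020 K/W
ΣR = 0.007820 + 0.07104 + 0.001020 = 0.07988 K/W
Q = ΔT/ΣR = (294.3 K − 263.25 K)/0.07988 = 388.7 W
From the inner boundary to the plaster/expanded polystyrene interface, ΣR_partial = 0.007820 K/W.
T_interface = T_in − Q·ΣR_partial = 294.3 K − (388.7)(0.007820) = 291.3 K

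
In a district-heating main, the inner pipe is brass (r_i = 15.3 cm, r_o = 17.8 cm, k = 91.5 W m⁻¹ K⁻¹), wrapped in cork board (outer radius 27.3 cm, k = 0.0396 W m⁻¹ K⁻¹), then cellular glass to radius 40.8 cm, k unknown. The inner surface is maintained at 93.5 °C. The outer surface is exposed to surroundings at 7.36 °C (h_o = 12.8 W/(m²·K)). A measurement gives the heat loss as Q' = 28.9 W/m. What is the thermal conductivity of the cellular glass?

k = 0.0519 W/m·K

ΣR = ΔT/Q' = |93.5 − 7.36|/28.9 = 2.981 m·K/W
Known resistances:
  R'_brass = ln(0.178/0.153)/(2πk) = 0.1513/(2π·91.5) = 2.633×10^-4 m·K/W
  R'_cork board = ln(0.273/0.178)/(2πk) = 0.4277/(2π·0.0396) = 1.719 m·K/W
  R'_conv,out = 1/(2πr h) = 1/(2π·0.408·12.8) = 0.03048 m·K/W
R_cellular glass = ΣR − ΣR_known = 2.981 − 1.750 = 1.231 m·K/W
ln(r₂/r₁)/(2πk) = 1.231 ⇒ k = 0.4018/(2π·1.231) = 0.0519 W/m·K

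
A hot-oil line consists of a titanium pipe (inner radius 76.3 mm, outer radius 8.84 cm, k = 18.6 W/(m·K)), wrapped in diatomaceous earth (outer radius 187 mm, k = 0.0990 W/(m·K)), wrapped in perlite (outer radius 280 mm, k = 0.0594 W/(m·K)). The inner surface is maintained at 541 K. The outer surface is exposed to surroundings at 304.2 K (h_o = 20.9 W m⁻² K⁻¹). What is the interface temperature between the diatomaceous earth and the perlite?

Resistance network (inner→outer):
  R'_titanium = ln(0.0884/0.0763)/(2πk) = 0.1472/(2π·18.6) = 0.001260 m·K/W
  R'_diatomaceous earth = ln(0.187/0.0884)/(2πk) = 0.7492/(2π·0.0990) = 1.204 m·K/W
  R'_perlite = ln(0.280/0.187)/(2πk) = 0.4037/(2π·0.0594) = 1.082 m·K/W
  R'_conv,out = 1/(2πr h) = 1/(2π·0.280·20.9) = 0.02720 m·K/W
ΣR = 0.001260 + 1.204 + 1.082 + 0.02720 = 2.314 m·K/W
Q' = ΔT/ΣR = (541 K − 304.2 K)/2.314 = 102.3 W/m
From the inner boundary to the diatomaceous earth/perlite interface, ΣR_partial = 1.205 m·K/W.
T_interface = T_in − Q'·ΣR_partial = 541 K − (102.3)(1.205) = 418 K

T = 418 K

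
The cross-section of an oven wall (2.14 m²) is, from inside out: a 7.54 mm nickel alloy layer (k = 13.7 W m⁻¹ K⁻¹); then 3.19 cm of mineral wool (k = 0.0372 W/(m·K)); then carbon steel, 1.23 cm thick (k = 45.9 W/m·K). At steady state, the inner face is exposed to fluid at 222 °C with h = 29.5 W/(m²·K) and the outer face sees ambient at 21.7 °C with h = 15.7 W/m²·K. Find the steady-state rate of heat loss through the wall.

Q = 448 W

Resistance network (inner→outer):
  R_conv,in = 1/(hA) = 1/(29.5·2.14) = 0.01584 K/W
  R_nickel alloy = L/(kA) = 0.00754/(13.7·2.14) = 2.572×10^-4 K/W
  R_mineral wool = L/(kA) = 0.0319/(0.0372·2.14) = 0.4007 K/W
  R_carbon steel = L/(kA) = 0.0123/(45.9·2.14) = 1.252×10^-4 K/W
  R_conv,out = 1/(hA) = 1/(15.7·2.14) = 0.02976 K/W
ΣR = 0.01584 + 2.572×10^-4 + 0.4007 + 1.252×10^-4 + 0.02976 = 0.4467 K/W
Q = ΔT/ΣR = (222 °C − 21.7 °C)/0.4467 = 448 W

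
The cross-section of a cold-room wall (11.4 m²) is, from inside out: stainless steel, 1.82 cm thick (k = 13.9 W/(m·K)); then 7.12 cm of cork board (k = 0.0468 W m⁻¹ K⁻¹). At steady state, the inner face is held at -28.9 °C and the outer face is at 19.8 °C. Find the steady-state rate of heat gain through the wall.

Q = 365 W

Resistance network (inner→outer):
  R_stainless steel = L/(kA) = 0.0182/(13.9·11.4) = 1.149×10^-4 K/W
  R_cork board = L/(kA) = 0.0712/(0.0468·11.4) = 0.1335 K/W
ΣR = 1.149×10^-4 + 0.1335 = 0.1336 K/W
Q = ΔT/ΣR = (-28.9 °C − 19.8 °C)/0.1336 = -365 W
(Negative Q ⇒ heat flows inward; heat gain = 365 W.)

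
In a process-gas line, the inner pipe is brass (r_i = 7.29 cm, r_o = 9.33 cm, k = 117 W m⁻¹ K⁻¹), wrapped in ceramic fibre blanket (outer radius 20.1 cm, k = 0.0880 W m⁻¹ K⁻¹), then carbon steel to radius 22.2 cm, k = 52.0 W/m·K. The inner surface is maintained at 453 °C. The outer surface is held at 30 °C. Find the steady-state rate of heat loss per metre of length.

Q' = 305 W/m

Resistance network (inner→outer):
  R'_brass = ln(0.0933/0.0729)/(2πk) = 0.2467/(2π·117) = 3.356×10^-4 m·K/W
  R'_ceramic fibre blanket = ln(0.201/0.0933)/(2πk) = 0.7675/(2π·0.0880) = 1.388 m·K/W
  R'_carbon steel = ln(0.222/0.201)/(2πk) = 0.09937/(2π·52.0) = 3.041×10^-4 m·K/W
ΣR = 3.356×10^-4 + 1.388 + 3.041×10^-4 = 1.389 m·K/W
Q' = ΔT/ΣR = (453 °C − 30 °C)/1.389 = 305 W/m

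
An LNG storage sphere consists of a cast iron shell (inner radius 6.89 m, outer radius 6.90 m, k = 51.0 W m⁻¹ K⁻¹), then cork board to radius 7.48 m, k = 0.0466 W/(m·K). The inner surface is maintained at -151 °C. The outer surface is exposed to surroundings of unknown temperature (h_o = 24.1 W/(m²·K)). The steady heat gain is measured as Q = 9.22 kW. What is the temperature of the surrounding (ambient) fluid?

T_out = 26.5 °C

Sum the resistances:
  R_cast iron = (1/6.89 − 1/6.90)/(4πk) = 2.103×10^-4/(4π·51.0) = 3.282×10^-7 K/W
  R_cork board = (1/6.90 − 1/7.48)/(4πk) = 0.01124/(4π·0.0466) = 0.01919 K/W
  R_conv,out = 1/(4πr²h) = 1/(4π·7.48²·24.1) = 5.902×10^-5 K/W
ΣR = 0.01925 K/W
ΔT = Q·ΣR = 9220 × 0.01925 = 177.5 K
Heat flows inward, so T_out = T_in + ΔT = -151 + 177.5 = 26.5 °C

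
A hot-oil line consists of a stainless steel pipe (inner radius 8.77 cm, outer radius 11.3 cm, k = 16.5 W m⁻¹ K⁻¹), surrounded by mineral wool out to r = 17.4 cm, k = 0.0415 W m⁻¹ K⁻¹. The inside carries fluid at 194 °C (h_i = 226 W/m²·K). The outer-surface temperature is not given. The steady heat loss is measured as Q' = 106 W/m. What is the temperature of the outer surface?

Series resistances:
  R'_conv,in = 1/(2πr h) = 1/(2π·0.0877·226) = 0.008030 m·K/W
  R'_stainless steel = ln(0.113/0.0877)/(2πk) = 0.2535/(2π·16.5) = 0.002445 m·K/W
  R'_mineral wool = ln(0.174/0.113)/(2πk) = 0.4317/(2π·0.0415) = 1.655 m·K/W
ΣR = 1.666 m·K/W
ΔT = Q'·ΣR = 106 × 1.666 = 176.6 K
Heat flows outward, so T_out = T_in − ΔT = 194 − 176.6 = 17.4 °C

T_out = 17.4 °C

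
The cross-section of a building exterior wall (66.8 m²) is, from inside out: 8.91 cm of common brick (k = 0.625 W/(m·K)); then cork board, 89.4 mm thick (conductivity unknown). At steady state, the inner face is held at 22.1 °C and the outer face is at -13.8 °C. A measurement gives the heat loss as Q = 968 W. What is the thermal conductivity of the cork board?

k = 0.0383 W/m·K

ΣR = ΔT/Q = |22.1 − -13.8|/968 = 0.03709 K/W
Known resistances:
  R_common brick = L/(kA) = 0.0891/(0.625·66.8) = 0.002134 K/W
R_cork board = ΣR − ΣR_known = 0.03709 − 0.002134 = 0.03496 K/W
L/(kA) = 0.03496 ⇒ k = 0.0894/(0.03496·66.8) = 0.0383 W/m·K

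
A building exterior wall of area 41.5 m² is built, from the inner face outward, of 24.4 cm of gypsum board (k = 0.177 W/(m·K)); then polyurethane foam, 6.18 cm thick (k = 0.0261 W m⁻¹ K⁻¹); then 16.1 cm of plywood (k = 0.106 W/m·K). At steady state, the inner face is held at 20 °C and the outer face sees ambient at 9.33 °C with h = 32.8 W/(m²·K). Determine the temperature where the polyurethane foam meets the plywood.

Treat each layer as a resistance in series:
  R_gypsum board = L/(kA) = 0.244/(0.177·41.5) = 0.03322 K/W
  R_polyurethane foam = L/(kA) = 0.0618/(0.0261·41.5) = 0.05706 K/W
  R_plywood = L/(kA) = 0.161/(0.106·41.5) = 0.03660 K/W
  R_conv,out = 1/(hA) = 1/(32.8·41.5) = 7.346×10^-4 K/W
ΣR = 0.03322 + 0.05706 + 0.03660 + 7.346×10^-4 = 0.1276 K/W
Q = ΔT/ΣR = (20 °C − 9.33 °C)/0.1276 = 83.62 W
From the inner boundary to the polyurethane foam/plywood interface, ΣR_partial = 0.09028 K/W.
T_interface = T_in − Q·ΣR_partial = 20 °C − (83.62)(0.09028) = 12.5 °C

T = 12.5 °C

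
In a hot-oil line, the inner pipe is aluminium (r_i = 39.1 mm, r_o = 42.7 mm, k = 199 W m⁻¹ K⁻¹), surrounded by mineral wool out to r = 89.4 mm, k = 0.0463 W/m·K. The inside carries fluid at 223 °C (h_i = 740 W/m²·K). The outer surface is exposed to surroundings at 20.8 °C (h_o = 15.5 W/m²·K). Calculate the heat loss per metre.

Series thermal resistances, inner to outer:
  R'_conv,in = 1/(2πr h) = 1/(2π·0.0391·740) = 0.005501 m·K/W
  R'_aluminium = ln(0.0427/0.0391)/(2πk) = 0.08808/(2π·199) = 7.044×10^-5 m·K/W
  R'_mineral wool = ln(0.0894/0.0427)/(2πk) = 0.7389/(2π·0.0463) = 2.540 m·K/W
  R'_conv,out = 1/(2πr h) = 1/(2π·0.0894·15.5) = 0.1149 m·K/W
ΣR = 0.005501 + 7.044×10^-5 + 2.540 + 0.1149 = 2.660 m·K/W
Q' = ΔT/ΣR = (223 °C − 20.8 °C)/2.660 = 76.0 W/m

Q' = 76.0 W/m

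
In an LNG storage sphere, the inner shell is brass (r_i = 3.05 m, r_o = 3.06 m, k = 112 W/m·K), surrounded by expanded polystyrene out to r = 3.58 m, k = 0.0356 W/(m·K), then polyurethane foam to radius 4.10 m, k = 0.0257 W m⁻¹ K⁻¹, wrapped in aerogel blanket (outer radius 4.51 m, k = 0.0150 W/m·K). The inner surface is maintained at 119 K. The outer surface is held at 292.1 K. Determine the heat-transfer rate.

Resistance network (inner→outer):
  R_brass = (1/3.05 − 1/3.06)/(4πk) = 0.001071/(4π·112) = 7.613×10^-7 K/W
  R_expanded polystyrene = (1/3.06 − 1/3.58)/(4πk) = 0.04747/(4π·0.0356) = 0.1061 K/W
  R_polyurethane foam = (1/3.58 − 1/4.10)/(4πk) = 0.03543/(4π·0.0257) = 0.1097 K/W
  R_aerogel blanket = (1/4.10 − 1/4.51)/(4πk) = 0.02217/(4π·0.0150) = 0.1176 K/W
ΣR = 7.613×10^-7 + 0.1061 + 0.1097 + 0.1176 = 0.3334 K/W
Q = ΔT/ΣR = (119 K − 292.1 K)/0.3334 = -519 W
(Negative Q ⇒ heat flows inward; heat gain = 519 W.)

Q = 519 W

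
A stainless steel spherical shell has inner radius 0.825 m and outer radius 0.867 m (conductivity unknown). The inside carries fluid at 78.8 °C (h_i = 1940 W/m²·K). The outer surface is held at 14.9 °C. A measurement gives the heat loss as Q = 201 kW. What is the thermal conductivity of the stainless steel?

k = 18.1 W/m·K

ΣR = ΔT/Q = |78.8 − 14.9|/2.01×10^5 = 3.179×10^-4 K/W
Known resistances:
  R_conv,in = 1/(4πr²h) = 1/(4π·0.825²·1940) = 6.027×10^-5 K/W
R_stainless steel = ΣR − ΣR_known = 3.179×10^-4 − 6.027×10^-5 = 2.576×10^-4 K/W
(1/r₁−1/r₂)/(4πk) = 2.576×10^-4 ⇒ k = 0.05872/(4π·2.576×10^-4) = 18.1 W/m·K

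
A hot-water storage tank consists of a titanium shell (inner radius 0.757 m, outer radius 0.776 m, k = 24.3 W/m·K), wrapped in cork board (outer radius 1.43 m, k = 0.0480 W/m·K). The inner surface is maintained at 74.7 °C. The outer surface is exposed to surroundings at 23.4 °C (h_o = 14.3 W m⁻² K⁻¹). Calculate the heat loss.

Resistance network (inner→outer):
  R_titanium = (1/0.757 − 1/0.776)/(4πk) = 0.03234/(4π·24.3) = 1.059×10^-4 K/W
  R_cork board = (1/0.776 − 1/1.43)/(4πk) = 0.5894/(4π·0.0480) = 0.9771 K/W
  R_conv,out = 1/(4πr²h) = 1/(4π·1.43²·14.3) = 0.002721 K/W
ΣR = 1.059×10^-4 + 0.9771 + 0.002721 = 0.9799 K/W
Q = ΔT/ΣR = (74.7 °C − 23.4 °C)/0.9799 = 52.4 W

Q = 52.4 W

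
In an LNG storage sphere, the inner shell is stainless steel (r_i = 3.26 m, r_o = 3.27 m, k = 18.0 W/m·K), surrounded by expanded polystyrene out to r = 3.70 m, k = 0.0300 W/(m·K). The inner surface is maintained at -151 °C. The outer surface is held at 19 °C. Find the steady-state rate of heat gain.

Q = 1800 W

Series thermal resistances, inner to outer:
  R_stainless steel = (1/3.26 − 1/3.27)/(4πk) = 9.381×10^-4/(4π·18.0) = 4.147×10^-6 K/W
  R_expanded polystyrene = (1/3.27 − 1/3.70)/(4πk) = 0.03554/(4π·0.0300) = 0.09427 K/W
ΣR = 4.147×10^-6 + 0.09427 = 0.09427 K/W
Q = ΔT/ΣR = (-151 °C − 19 °C)/0.09427 = -1800 W
(Negative Q ⇒ heat flows inward; heat gain = 1800 W.)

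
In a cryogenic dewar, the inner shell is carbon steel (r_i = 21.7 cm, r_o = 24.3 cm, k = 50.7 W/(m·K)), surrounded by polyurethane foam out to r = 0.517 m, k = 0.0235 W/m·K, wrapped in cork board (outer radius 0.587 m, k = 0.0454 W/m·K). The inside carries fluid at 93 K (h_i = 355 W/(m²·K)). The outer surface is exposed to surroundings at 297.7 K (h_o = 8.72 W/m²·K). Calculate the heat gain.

Treat each layer as a resistance in series:
  R_conv,in = 1/(4πr²h) = 1/(4π·0.217²·355) = 0.004760 K/W
  R_carbon steel = (1/0.217 − 1/0.243)/(4πk) = 0.4931/(4π·50.7) = 7.739×10^-4 K/W
  R_polyurethane foam = (1/0.243 − 1/0.517)/(4πk) = 2.181/(4π·0.0235) = 7.385 K/W
  R_cork board = (1/0.517 − 1/0.587)/(4πk) = 0.2307/(4π·0.0454) = 0.4043 K/W
  R_conv,out = 1/(4πr²h) = 1/(4π·0.587²·8.72) = 0.02648 K/W
ΣR = 0.004760 + 7.739×10^-4 + 7.385 + 0.4043 + 0.02648 = 7.821 K/W
Q = ΔT/ΣR = (93 K − 297.7 K)/7.821 = -26.2 W
(Negative Q ⇒ heat flows inward; heat gain = 26.2 W.)

Q = 26.2 W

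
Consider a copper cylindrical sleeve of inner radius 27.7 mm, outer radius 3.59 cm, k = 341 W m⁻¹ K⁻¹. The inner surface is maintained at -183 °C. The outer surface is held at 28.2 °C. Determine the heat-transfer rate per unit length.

Q' = 2πk·ΔT/ln(r₂/r₁) = 2π × 341 × 211.2 / ln(0.0359/0.0277) = 1.75×10^6 W/m

Q' = 1.75×10^6 W/m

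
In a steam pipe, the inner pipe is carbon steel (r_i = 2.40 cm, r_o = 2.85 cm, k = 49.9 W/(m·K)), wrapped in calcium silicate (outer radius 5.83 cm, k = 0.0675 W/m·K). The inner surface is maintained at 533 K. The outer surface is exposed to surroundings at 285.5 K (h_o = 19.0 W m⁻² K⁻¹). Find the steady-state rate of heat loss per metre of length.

Q' = 135 W/m

Resistance network (inner→outer):
  R'_carbon steel = ln(0.0285/0.0240)/(2πk) = 0.1719/(2π·49.9) = 5.481×10^-4 m·K/W
  R'_calcium silicate = ln(0.0583/0.0285)/(2πk) = 0.7157/(2π·0.0675) = 1.688 m·K/W
  R'_conv,out = 1/(2πr h) = 1/(2π·0.0583·19.0) = 0.1437 m·K/W
ΣR = 5.481×10^-4 + 1.688 + 0.1437 = 1.832 m·K/W
Q' = ΔT/ΣR = (533 K − 285.5 K)/1.832 = 135 W/m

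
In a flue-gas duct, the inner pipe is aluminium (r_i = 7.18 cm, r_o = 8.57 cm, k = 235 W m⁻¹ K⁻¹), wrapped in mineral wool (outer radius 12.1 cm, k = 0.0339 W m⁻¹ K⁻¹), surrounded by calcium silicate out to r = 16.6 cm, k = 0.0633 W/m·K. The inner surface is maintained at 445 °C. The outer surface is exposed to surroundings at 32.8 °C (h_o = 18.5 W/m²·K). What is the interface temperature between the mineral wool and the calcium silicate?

Series thermal resistances, inner to outer:
  R'_aluminium = ln(0.0857/0.0718)/(2πk) = 0.1770/(2π·235) = 1.199×10^-4 m·K/W
  R'_mineral wool = ln(0.121/0.0857)/(2πk) = 0.3449/(2π·0.0339) = 1.619 m·K/W
  R'_calcium silicate = ln(0.166/0.121)/(2πk) = 0.3162/(2π·0.0633) = 0.7950 m·K/W
  R'_conv,out = 1/(2πr h) = 1/(2π·0.166·18.5) = 0.05183 m·K/W
ΣR = 1.199×10^-4 + 1.619 + 0.7950 + 0.05183 = 2.466 m·K/W
Q' = ΔT/ΣR = (445 °C − 32.8 °C)/2.466 = 167.2 W/m
From the inner boundary to the mineral wool/calcium silicate interface, ΣR_partial = 1.619 m·K/W.
T_interface = T_in − Q'·ΣR_partial = 445 °C − (167.2)(1.619) = 174 °C

T = 174 °C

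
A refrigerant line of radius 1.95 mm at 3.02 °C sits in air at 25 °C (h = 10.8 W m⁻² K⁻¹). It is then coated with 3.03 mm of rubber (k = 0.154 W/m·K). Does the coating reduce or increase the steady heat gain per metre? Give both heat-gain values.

increases: 2.91 → 5.60 W/m

Critical radius for a cylinder: r_cr = k/h = 0.0143 m = 1.43 cm.
Outer radius after coating: r₂ = 0.00195 + 0.00303 = 0.00498 m.
Since r₁ < r_cr and r₂ ≤ r_cr, the coating moves toward the maximum at r_cr — heat gain rises.
Bare: R = 1/(2πr₁h) = 7.557 m·K/W; Q = 21.98/7.557 = 2.91 W/m.
Coated: R = R_cond + R_conv = 3.928 m·K/W; Q = 21.98/3.928 = 5.60 W/m.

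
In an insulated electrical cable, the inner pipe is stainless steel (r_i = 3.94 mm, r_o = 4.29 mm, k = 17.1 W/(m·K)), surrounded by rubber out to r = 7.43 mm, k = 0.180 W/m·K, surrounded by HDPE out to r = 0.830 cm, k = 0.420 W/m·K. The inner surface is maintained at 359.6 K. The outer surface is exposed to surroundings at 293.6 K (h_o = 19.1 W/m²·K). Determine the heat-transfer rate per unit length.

Q' = 43.1 W/m

Resistance network (inner→outer):
  R'_stainless steel = ln(0.00429/0.00394)/(2πk) = 0.08511/(2π·17.1) = 7.921×10^-4 m·K/W
  R'_rubber = ln(0.00743/0.00429)/(2πk) = 0.5492/(2π·0.180) = 0.4856 m·K/W
  R'_HDPE = ln(0.00830/0.00743)/(2πk) = 0.1107/(2π·0.420) = 0.04196 m·K/W
  R'_conv,out = 1/(2πr h) = 1/(2π·0.00830·19.1) = 1.004 m·K/W
ΣR = 7.921×10^-4 + 0.4856 + 0.04196 + 1.004 = 1.532 m·K/W
Q' = ΔT/ΣR = (359.6 K − 293.6 K)/1.532 = 43.1 W/m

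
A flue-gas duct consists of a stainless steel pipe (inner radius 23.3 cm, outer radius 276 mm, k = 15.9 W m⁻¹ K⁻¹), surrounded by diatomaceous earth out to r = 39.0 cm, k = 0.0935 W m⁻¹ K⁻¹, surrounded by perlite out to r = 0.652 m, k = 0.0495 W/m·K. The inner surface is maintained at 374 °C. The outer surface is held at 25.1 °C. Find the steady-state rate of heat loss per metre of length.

Q' = 156 W/m

Treat each layer as a resistance in series:
  R'_stainless steel = ln(0.276/0.233)/(2πk) = 0.1694/(2π·15.9) = 0.001695 m·K/W
  R'_diatomaceous earth = ln(0.390/0.276)/(2πk) = 0.3457/(2π·0.0935) = 0.5885 m·K/W
  R'_perlite = ln(0.652/0.390)/(2πk) = 0.5139/(2π·0.0495) = 1.652 m·K/W
ΣR = 0.001695 + 0.5885 + 1.652 = 2.242 m·K/W
Q' = ΔT/ΣR = (374 °C − 25.1 °C)/2.242 = 156 W/m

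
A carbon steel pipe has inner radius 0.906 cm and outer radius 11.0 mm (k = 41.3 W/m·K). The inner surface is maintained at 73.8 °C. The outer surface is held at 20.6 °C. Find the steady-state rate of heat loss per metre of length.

Q' = 2πk·ΔT/ln(r₂/r₁) = 2π × 41.3 × 53.2 / ln(0.0110/0.00906) = 71200 W/m

Q' = 71200 W/m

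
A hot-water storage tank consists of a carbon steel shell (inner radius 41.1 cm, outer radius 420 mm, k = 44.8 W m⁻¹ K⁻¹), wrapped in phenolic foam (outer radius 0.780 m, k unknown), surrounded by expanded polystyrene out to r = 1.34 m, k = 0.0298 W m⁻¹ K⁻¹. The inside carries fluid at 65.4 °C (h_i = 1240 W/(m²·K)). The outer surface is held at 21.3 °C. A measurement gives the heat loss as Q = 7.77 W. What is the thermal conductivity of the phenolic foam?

ΣR = ΔT/Q = |65.4 − 21.3|/7.77 = 5.676 K/W
Known resistances:
  R_conv,in = 1/(4πr²h) = 1/(4π·0.411²·1240) = 3.799×10^-4 K/W
  R_carbon steel = (1/0.411 − 1/0.420)/(4πk) = 0.05214/(4π·44.8) = 9.261×10^-5 K/W
  R_expanded polystyrene = (1/0.780 − 1/1.34)/(4πk) = 0.5358/(4π·0.0298) = 1.431 K/W
R_phenolic foam = ΣR − ΣR_known = 5.676 − 1.431 = 4.245 K/W
(1/r₁−1/r₂)/(4πk) = 4.245 ⇒ k = 1.099/(4π·4.245) = 0.0206 W/m·K

k = 0.0206 W/m·K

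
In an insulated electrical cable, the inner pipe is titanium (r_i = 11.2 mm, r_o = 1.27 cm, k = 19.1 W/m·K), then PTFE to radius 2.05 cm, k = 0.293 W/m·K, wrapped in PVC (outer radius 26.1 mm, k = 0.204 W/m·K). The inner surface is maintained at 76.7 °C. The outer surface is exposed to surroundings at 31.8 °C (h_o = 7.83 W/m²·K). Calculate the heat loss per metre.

Q' = 36.6 W/m

Series thermal resistances, inner to outer:
  R'_titanium = ln(0.0127/0.0112)/(2πk) = 0.1257/(2π·19.1) = 0.001047 m·K/W
  R'_PTFE = ln(0.0205/0.0127)/(2πk) = 0.4788/(2π·0.293) = 0.2601 m·K/W
  R'_PVC = ln(0.0261/0.0205)/(2πk) = 0.2415/(2π·0.204) = 0.1884 m·K/W
  R'_conv,out = 1/(2πr h) = 1/(2π·0.0261·7.83) = 0.7788 m·K/W
ΣR = 0.001047 + 0.2601 + 0.1884 + 0.7788 = 1.228 m·K/W
Q' = ΔT/ΣR = (76.7 °C − 31.8 °C)/1.228 = 36.6 W/m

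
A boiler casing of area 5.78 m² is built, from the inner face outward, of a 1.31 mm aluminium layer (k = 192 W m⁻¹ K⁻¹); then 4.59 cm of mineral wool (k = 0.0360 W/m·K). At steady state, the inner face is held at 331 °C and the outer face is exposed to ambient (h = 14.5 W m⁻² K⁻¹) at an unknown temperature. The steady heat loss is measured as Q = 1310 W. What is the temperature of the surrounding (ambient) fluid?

T_out = 26.4 °C

Series resistances:
  R_aluminium = L/(kA) = 0.00131/(192·5.78) = 1.180×10^-6 K/W
  R_mineral wool = L/(kA) = 0.0459/(0.0360·5.78) = 0.2206 K/W
  R_conv,out = 1/(hA) = 1/(14.5·5.78) = 0.01193 K/W
ΣR = 0.2325 K/W
ΔT = Q·ΣR = 1310 × 0.2325 = 304.6 K
Heat flows outward, so T_out = T_in − ΔT = 331 − 304.6 = 26.4 °C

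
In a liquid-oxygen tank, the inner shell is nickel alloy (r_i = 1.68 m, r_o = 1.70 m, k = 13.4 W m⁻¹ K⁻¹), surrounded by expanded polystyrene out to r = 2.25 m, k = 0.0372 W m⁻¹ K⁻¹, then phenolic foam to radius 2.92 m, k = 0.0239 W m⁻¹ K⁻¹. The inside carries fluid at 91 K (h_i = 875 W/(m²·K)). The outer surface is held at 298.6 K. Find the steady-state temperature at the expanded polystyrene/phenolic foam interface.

T = 189.7 K

Series thermal resistances, inner to outer:
  R_conv,in = 1/(4πr²h) = 1/(4π·1.68²·875) = 3.222×10^-5 K/W
  R_nickel alloy = (1/1.68 − 1/1.70)/(4πk) = 0.007003/(4π·13.4) = 4.159×10^-5 K/W
  R_expanded polystyrene = (1/1.70 − 1/2.25)/(4πk) = 0.1438/(4π·0.0372) = 0.3076 K/W
  R_phenolic foam = (1/2.25 − 1/2.92)/(4πk) = 0.1020/(4π·0.0239) = 0.3395 K/W
ΣR = 3.222×10^-5 + 4.159×10^-5 + 0.3076 + 0.3395 = 0.6472 K/W
Q = ΔT/ΣR = (91 K − 298.6 K)/0.6472 = -320.8 W
From the inner boundary to the expanded polystyrene/phenolic foam interface, ΣR_partial = 0.3077 K/W.
T_interface = T_in − Q·ΣR_partial = 91 K − (-320.8)(0.3077) = 189.7 K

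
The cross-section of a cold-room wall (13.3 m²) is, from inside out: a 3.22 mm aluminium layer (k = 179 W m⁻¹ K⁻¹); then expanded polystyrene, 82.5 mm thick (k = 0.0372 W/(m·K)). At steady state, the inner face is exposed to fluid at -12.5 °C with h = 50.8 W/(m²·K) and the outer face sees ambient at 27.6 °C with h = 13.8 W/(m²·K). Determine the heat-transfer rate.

Q = 231 W

Resistance network (inner→outer):
  R_conv,in = 1/(hA) = 1/(50.8·13.3) = 0.001480 K/W
  R_aluminium = L/(kA) = 0.00322/(179·13.3) = 1.353×10^-6 K/W
  R_expanded polystyrene = L/(kA) = 0.0825/(0.0372·13.3) = 0.1667 K/W
  R_conv,out = 1/(hA) = 1/(13.8·13.3) = 0.005448 K/W
ΣR = 0.001480 + 1.353×10^-6 + 0.1667 + 0.005448 = 0.1736 K/W
Q = ΔT/ΣR = (-12.5 °C − 27.6 °C)/0.1736 = -231 W
(Negative Q ⇒ heat flows inward; heat gain = 231 W.)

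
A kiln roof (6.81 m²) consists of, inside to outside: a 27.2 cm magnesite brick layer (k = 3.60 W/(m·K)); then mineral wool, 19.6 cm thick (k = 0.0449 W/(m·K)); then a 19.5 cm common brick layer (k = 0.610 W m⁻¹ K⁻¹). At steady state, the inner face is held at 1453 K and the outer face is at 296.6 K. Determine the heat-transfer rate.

Q = 1650 W

Treat each layer as a resistance in series:
  R_magnesite brick = L/(kA) = 0.272/(3.60·6.81) = 0.01109 K/W
  R_mineral wool = L/(kA) = 0.196/(0.0449·6.81) = 0.6410 K/W
  R_common brick = L/(kA) = 0.195/(0.610·6.81) = 0.04694 K/W
ΣR = 0.01109 + 0.6410 + 0.04694 = 0.6990 K/W
Q = ΔT/ΣR = (1453 K − 296.6 K)/0.6990 = 1650 W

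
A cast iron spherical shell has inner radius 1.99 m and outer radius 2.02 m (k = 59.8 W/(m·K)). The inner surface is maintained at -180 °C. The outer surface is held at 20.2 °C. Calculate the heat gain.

Q = 4πk·ΔT/(1/r₁ − 1/r₂) = 4π × 59.8 × 200.2 / (1/1.99 − 1/2.02) = 2.02×10^7 W

Q = 20200 kW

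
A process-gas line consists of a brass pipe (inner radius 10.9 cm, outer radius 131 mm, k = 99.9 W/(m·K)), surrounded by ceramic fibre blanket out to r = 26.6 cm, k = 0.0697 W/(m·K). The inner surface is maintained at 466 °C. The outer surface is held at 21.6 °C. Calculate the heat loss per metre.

Resistance network (inner→outer):
  R'_brass = ln(0.131/0.109)/(2πk) = 0.1838/(2π·99.9) = 2.929×10^-4 m·K/W
  R'_ceramic fibre blanket = ln(0.266/0.131)/(2πk) = 0.7083/(2π·0.0697) = 1.617 m·K/W
ΣR = 2.929×10^-4 + 1.617 = 1.617 m·K/W
Q' = ΔT/ΣR = (466 °C − 21.6 °C)/1.617 = 275 W/m

Q' = 275 W/m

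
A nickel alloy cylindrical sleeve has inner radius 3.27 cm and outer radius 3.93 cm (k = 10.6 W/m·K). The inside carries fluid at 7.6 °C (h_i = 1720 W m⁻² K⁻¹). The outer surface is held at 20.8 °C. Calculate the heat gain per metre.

Q' = 2.36 kW/m

Series thermal resistances, inner to outer:
  R'_conv,in = 1/(2πr h) = 1/(2π·0.0327·1720) = 0.002830 m·K/W
  R'_nickel alloy = ln(0.0393/0.0327)/(2πk) = 0.1838/(2π·10.6) = 0.002760 m·K/W
ΣR = 0.002830 + 0.002760 = 0.005590 m·K/W
Q' = ΔT/ΣR = (7.6 °C − 20.8 °C)/0.005590 = -2360 W/m
(Negative Q' ⇒ heat flows inward; heat gain = 2360 W/m.)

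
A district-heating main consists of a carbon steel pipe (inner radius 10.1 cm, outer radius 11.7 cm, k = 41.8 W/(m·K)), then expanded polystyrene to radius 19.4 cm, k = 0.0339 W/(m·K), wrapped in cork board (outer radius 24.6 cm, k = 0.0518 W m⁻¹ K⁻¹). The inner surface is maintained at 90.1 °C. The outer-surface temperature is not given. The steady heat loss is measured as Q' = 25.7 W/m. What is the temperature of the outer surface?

Sum the resistances:
  R'_carbon steel = ln(0.117/0.101)/(2πk) = 0.1471/(2π·41.8) = 5.599×10^-4 m·K/W
  R'_expanded polystyrene = ln(0.194/0.117)/(2πk) = 0.5057/(2π·0.0339) = 2.374 m·K/W
  R'_cork board = ln(0.246/0.194)/(2πk) = 0.2375/(2π·0.0518) = 0.7296 m·K/W
ΣR = 3.104 m·K/W
ΔT = Q'·ΣR = 25.7 × 3.104 = 79.77 K
Heat flows outward, so T_out = T_in − ΔT = 90.1 − 79.77 = 10.3 °C

T_out = 10.3 °C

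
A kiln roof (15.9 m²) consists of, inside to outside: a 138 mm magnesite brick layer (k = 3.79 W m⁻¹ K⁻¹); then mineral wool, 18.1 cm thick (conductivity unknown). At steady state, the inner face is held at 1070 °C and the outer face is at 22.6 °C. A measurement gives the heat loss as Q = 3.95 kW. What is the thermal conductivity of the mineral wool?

ΣR = ΔT/Q = |1070 − 22.6|/3950 = 0.2652 K/W
Known resistances:
  R_magnesite brick = L/(kA) = 0.138/(3.79·15.9) = 0.002290 K/W
R_mineral wool = ΣR − ΣR_known = 0.2652 − 0.002290 = 0.2629 K/W
L/(kA) = 0.2629 ⇒ k = 0.181/(0.2629·15.9) = 0.0433 W/m·K

k = 0.0433 W/m·K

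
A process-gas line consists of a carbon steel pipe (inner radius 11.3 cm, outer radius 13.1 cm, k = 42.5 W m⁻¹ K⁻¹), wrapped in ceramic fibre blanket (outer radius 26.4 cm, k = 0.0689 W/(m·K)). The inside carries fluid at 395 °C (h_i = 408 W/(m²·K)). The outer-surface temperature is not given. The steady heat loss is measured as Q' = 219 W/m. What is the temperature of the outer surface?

Sum the resistances:
  R'_conv,in = 1/(2πr h) = 1/(2π·0.113·408) = 0.003452 m·K/W
  R'_carbon steel = ln(0.131/0.113)/(2πk) = 0.1478/(2π·42.5) = 5.535×10^-4 m·K/W
  R'_ceramic fibre blanket = ln(0.264/0.131)/(2πk) = 0.7008/(2π·0.0689) = 1.619 m·K/W
ΣR = 1.623 m·K/W
ΔT = Q'·ΣR = 219 × 1.623 = 355.4 K
Heat flows outward, so T_out = T_in − ΔT = 395 − 355.4 = 39.6 °C

T_out = 39.6 °C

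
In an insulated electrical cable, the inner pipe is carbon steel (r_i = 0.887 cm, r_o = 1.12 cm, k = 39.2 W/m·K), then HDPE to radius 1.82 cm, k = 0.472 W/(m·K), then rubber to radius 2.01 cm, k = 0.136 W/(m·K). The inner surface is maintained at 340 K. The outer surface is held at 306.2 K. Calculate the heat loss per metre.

Q' = 120 W/m

Series thermal resistances, inner to outer:
  R'_carbon steel = ln(0.0112/0.00887)/(2πk) = 0.2332/(2π·39.2) = 9.470×10^-4 m·K/W
  R'_HDPE = ln(0.0182/0.0112)/(2πk) = 0.4855/(2π·0.472) = 0.1637 m·K/W
  R'_rubber = ln(0.0201/0.0182)/(2πk) = 0.09930/(2π·0.136) = 0.1162 m·K/W
ΣR = 9.470×10^-4 + 0.1637 + 0.1162 = 0.2808 m·K/W
Q' = ΔT/ΣR = (340 K − 306.2 K)/0.2808 = 120 W/m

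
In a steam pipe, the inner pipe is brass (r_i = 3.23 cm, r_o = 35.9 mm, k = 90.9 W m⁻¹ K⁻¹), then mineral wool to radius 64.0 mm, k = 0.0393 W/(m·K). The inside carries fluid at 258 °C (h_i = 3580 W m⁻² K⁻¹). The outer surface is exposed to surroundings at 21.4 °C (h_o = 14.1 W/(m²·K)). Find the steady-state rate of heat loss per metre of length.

Q' = 93.9 W/m

Treat each layer as a resistance in series:
  R'_conv,in = 1/(2πr h) = 1/(2π·0.0323·3580) = 0.001376 m·K/W
  R'_brass = ln(0.0359/0.0323)/(2πk) = 0.1057/(2π·90.9) = 1.850×10^-4 m·K/W
  R'_mineral wool = ln(0.0640/0.0359)/(2πk) = 0.5781/(2π·0.0393) = 2.341 m·K/W
  R'_conv,out = 1/(2πr h) = 1/(2π·0.0640·14.1) = 0.1764 m·K/W
ΣR = 0.001376 + 1.850×10^-4 + 2.341 + 0.1764 = 2.519 m·K/W
Q' = ΔT/ΣR = (258 °C − 21.4 °C)/2.519 = 93.9 W/m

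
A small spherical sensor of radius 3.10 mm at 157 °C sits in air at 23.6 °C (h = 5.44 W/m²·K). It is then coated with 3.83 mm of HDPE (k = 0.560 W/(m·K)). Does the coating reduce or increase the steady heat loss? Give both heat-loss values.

increases: 0.0876 → 0.404 W

Critical radius for a sphere: r_cr = 2k/h = 0.206 m = 20.6 cm.
Outer radius after coating: r₂ = 0.00310 + 0.00383 = 0.00693 m.
Since r₁ < r_cr and r₂ ≤ r_cr, the coating moves toward the maximum at r_cr — heat loss rises.
Bare: R = 1/(4πr₁²h) = 1522 K/W; Q = 133.4/1522 = 0.0876 W.
Coated: R = R_cond + R_conv = 329.9 K/W; Q = 133.4/329.9 = 0.404 W.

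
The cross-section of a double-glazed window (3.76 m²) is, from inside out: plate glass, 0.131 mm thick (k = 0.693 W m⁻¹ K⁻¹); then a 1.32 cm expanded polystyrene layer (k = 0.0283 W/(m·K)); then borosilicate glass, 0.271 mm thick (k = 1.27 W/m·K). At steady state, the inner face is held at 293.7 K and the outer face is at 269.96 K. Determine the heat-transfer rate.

Treat each layer as a resistance in series:
  R_plate glass = L/(kA) = 1.31×10^-4/(0.693·3.76) = 5.027×10^-5 K/W
  R_expanded polystyrene = L/(kA) = 0.0132/(0.0283·3.76) = 0.1241 K/W
  R_borosilicate glass = L/(kA) = 2.71×10^-4/(1.27·3.76) = 5.675×10^-5 K/W
ΣR = 5.027×10^-5 + 0.1241 + 5.675×10^-5 = 0.1242 K/W
Q = ΔT/ΣR = (293.7 K − 269.96 K)/0.1242 = 191 W

Q = 191 W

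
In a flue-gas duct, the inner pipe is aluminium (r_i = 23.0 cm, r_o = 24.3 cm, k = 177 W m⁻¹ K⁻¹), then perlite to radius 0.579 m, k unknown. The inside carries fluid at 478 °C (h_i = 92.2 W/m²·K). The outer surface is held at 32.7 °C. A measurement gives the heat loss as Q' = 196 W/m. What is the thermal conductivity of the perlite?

k = 0.0610 W/m·K

ΣR = ΔT/Q' = |478 − 32.7|/196 = 2.272 m·K/W
Known resistances:
  R'_conv,in = 1/(2πr h) = 1/(2π·0.230·92.2) = 0.007505 m·K/W
  R'_aluminium = ln(0.243/0.230)/(2πk) = 0.05498/(2π·177) = 4.944×10^-5 m·K/W
R_perlite = ΣR − ΣR_known = 2.272 − 0.007554 = 2.264 m·K/W
ln(r₂/r₁)/(2πk) = 2.264 ⇒ k = 0.8682/(2π·2.264) = 0.0610 W/m·K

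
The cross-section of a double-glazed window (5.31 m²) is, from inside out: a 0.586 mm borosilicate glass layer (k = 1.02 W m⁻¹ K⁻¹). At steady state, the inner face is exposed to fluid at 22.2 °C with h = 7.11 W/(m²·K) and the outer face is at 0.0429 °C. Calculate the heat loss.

Treat each layer as a resistance in series:
  R_conv,in = 1/(hA) = 1/(7.11·5.31) = 0.02649 K/W
  R_borosilicate glass = L/(kA) = 5.86×10^-4/(1.02·5.31) = 1.082×10^-4 K/W
ΣR = 0.02649 + 1.082×10^-4 = 0.02660 K/W
Q = ΔT/ΣR = (22.2 °C − 0.0429 °C)/0.02660 = 833 W

Q = 833 W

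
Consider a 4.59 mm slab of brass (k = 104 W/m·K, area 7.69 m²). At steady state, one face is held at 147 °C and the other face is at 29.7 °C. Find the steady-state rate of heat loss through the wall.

Q = 2.04×10^7 W

Q = kA·ΔT/L = 104 × 7.69 × |147 °C − 29.7 °C| / 0.00459 = 2.04×10^7 W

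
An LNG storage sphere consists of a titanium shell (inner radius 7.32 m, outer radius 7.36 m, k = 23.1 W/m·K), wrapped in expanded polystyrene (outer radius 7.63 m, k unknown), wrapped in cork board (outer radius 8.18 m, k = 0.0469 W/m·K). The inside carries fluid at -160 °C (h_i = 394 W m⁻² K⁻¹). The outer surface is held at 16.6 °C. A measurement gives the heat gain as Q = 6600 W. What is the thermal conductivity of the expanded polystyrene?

k = 0.0324 W/m·K

ΣR = ΔT/Q = |-160 − 16.6|/6600 = 0.02676 K/W
Known resistances:
  R_conv,in = 1/(4πr²h) = 1/(4π·7.32²·394) = 3.769×10^-6 K/W
  R_titanium = (1/7.32 − 1/7.36)/(4πk) = 7.425×10^-4/(4π·23.1) = 2.558×10^-6 K/W
  R_cork board = (1/7.63 − 1/8.18)/(4πk) = 0.008812/(4π·0.0469) = 0.01495 K/W
R_expanded polystyrene = ΣR − ΣR_known = 0.02676 − 0.01496 = 0.01180 K/W
(1/r₁−1/r₂)/(4πk) = 0.01180 ⇒ k = 0.004808/(4π·0.01180) = 0.0324 W/m·K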